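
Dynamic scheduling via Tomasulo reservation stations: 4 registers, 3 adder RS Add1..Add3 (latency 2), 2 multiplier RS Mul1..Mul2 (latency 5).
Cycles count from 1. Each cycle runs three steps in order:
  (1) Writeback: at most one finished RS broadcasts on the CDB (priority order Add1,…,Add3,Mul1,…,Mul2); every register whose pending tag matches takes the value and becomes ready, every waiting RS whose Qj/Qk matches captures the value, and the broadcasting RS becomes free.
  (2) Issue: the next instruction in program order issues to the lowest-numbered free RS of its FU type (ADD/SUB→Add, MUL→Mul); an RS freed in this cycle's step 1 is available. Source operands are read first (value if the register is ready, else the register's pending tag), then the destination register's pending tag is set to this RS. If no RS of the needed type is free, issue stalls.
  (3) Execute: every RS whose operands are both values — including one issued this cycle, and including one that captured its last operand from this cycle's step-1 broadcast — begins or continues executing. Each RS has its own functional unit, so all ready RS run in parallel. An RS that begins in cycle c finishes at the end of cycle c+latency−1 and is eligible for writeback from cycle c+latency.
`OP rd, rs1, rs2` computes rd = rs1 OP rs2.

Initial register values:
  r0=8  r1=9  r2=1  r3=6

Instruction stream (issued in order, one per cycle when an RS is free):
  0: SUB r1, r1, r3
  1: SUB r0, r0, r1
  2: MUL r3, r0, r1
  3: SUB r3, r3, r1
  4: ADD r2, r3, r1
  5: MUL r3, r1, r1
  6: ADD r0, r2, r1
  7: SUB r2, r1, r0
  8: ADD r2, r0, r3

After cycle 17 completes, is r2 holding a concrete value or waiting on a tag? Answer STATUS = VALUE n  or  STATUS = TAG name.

STATUS = TAG Add2

  c1: issue SUB r1<-Add1  regs: r0:8,r1:Add1,r2:1,r3:6
  c2: issue SUB r0<-Add2  regs: r0:Add2,r1:Add1,r2:1,r3:6
  c3: CDB Add1=3; issue MUL r3<-Mul1  regs: r0:Add2,r1:3,r2:1,r3:Mul1
  c4: issue SUB r3<-Add1  regs: r0:Add2,r1:3,r2:1,r3:Add1
  c5: CDB Add2=5; issue ADD r2<-Add2  regs: r0:5,r1:3,r2:Add2,r3:Add1
  c6: issue MUL r3<-Mul2  regs: r0:5,r1:3,r2:Add2,r3:Mul2
  c7: issue ADD r0<-Add3  regs: r0:Add3,r1:3,r2:Add2,r3:Mul2
  c8: stall  regs: r0:Add3,r1:3,r2:Add2,r3:Mul2
  c9: stall  regs: r0:Add3,r1:3,r2:Add2,r3:Mul2
  c10: CDB Mul1=15; stall  regs: r0:Add3,r1:3,r2:Add2,r3:Mul2
  c11: CDB Mul2=9; stall  regs: r0:Add3,r1:3,r2:Add2,r3:9
  c12: CDB Add1=12; issue SUB r2<-Add1  regs: r0:Add3,r1:3,r2:Add1,r3:9
  c13: stall  regs: r0:Add3,r1:3,r2:Add1,r3:9
  c14: CDB Add2=15; issue ADD r2<-Add2  regs: r0:Add3,r1:3,r2:Add2,r3:9
  c15: -  regs: r0:Add3,r1:3,r2:Add2,r3:9
  c16: CDB Add3=18  regs: r0:18,r1:3,r2:Add2,r3:9
  c17: -  regs: r0:18,r1:3,r2:Add2,r3:9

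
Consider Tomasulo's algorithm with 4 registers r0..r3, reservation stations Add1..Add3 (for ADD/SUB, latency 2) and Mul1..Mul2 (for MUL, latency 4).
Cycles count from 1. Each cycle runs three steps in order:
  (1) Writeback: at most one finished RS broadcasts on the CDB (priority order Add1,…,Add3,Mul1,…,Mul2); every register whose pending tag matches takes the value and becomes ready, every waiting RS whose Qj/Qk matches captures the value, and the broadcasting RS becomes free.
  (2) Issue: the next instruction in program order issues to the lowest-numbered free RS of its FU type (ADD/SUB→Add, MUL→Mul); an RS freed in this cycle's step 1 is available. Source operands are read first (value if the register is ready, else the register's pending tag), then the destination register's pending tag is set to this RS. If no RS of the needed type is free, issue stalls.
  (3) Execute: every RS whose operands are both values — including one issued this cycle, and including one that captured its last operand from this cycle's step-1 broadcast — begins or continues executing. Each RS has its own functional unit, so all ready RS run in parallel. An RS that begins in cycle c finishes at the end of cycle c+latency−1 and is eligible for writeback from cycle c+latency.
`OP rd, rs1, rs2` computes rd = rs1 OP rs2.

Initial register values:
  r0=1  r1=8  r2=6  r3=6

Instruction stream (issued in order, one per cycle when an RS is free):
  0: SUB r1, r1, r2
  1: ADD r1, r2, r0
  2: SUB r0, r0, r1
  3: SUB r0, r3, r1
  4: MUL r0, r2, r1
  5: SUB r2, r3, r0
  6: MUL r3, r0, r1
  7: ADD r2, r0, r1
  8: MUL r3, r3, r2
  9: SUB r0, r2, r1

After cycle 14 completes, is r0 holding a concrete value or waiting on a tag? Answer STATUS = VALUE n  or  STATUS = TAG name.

STATUS = VALUE 42

cycle 1: issue SUB r1<-Add1 // r0:1,r1:Add1,r2:6,r3:6
cycle 2: issue ADD r1<-Add2 // r0:1,r1:Add2,r2:6,r3:6
cycle 3: CDB Add1=2; issue SUB r0<-Add1 // r0:Add1,r1:Add2,r2:6,r3:6
cycle 4: CDB Add2=7; issue SUB r0<-Add2 // r0:Add2,r1:7,r2:6,r3:6
cycle 5: issue MUL r0<-Mul1 // r0:Mul1,r1:7,r2:6,r3:6
cycle 6: CDB Add1=-6; issue SUB r2<-Add1 // r0:Mul1,r1:7,r2:Add1,r3:6
cycle 7: CDB Add2=-1; issue MUL r3<-Mul2 // r0:Mul1,r1:7,r2:Add1,r3:Mul2
cycle 8: issue ADD r2<-Add2 // r0:Mul1,r1:7,r2:Add2,r3:Mul2
cycle 9: CDB Mul1=42; issue MUL r3<-Mul1 // r0:42,r1:7,r2:Add2,r3:Mul1
cycle 10: issue SUB r0<-Add3 // r0:Add3,r1:7,r2:Add2,r3:Mul1
cycle 11: CDB Add1=-36 // r0:Add3,r1:7,r2:Add2,r3:Mul1
cycle 12: CDB Add2=49 // r0:Add3,r1:7,r2:49,r3:Mul1
cycle 13: CDB Mul2=294 // r0:Add3,r1:7,r2:49,r3:Mul1
cycle 14: CDB Add3=42 // r0:42,r1:7,r2:49,r3:Mul1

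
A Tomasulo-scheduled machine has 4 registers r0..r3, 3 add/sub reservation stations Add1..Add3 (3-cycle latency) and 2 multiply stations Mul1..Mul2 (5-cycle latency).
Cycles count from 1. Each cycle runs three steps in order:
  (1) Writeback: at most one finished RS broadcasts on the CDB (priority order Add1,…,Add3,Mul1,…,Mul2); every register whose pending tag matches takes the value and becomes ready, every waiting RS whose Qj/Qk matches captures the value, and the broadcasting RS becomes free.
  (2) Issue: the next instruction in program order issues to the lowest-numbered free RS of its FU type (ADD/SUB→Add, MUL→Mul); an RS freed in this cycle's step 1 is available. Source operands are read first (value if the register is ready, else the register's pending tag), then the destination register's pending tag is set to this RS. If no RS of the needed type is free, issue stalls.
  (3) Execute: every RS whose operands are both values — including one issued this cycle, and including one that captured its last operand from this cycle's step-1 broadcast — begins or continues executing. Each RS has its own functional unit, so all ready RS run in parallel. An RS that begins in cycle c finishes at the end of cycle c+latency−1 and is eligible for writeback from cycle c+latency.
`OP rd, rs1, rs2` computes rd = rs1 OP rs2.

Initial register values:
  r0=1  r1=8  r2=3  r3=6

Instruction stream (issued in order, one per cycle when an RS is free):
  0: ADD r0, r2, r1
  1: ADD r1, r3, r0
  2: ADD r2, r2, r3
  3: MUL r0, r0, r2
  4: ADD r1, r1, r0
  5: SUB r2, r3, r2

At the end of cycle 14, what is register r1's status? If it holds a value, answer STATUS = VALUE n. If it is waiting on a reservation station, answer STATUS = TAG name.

cycle 1: issue ADD r0<-Add1 // r0:Add1,r1:8,r2:3,r3:6
cycle 2: issue ADD r1<-Add2 // r0:Add1,r1:Add2,r2:3,r3:6
cycle 3: issue ADD r2<-Add3 // r0:Add1,r1:Add2,r2:Add3,r3:6
cycle 4: CDB Add1=11; issue MUL r0<-Mul1 // r0:Mul1,r1:Add2,r2:Add3,r3:6
cycle 5: issue ADD r1<-Add1 // r0:Mul1,r1:Add1,r2:Add3,r3:6
cycle 6: CDB Add3=9; issue SUB r2<-Add3 // r0:Mul1,r1:Add1,r2:Add3,r3:6
cycle 7: CDB Add2=17 // r0:Mul1,r1:Add1,r2:Add3,r3:6
cycle 8: - // r0:Mul1,r1:Add1,r2:Add3,r3:6
cycle 9: CDB Add3=-3 // r0:Mul1,r1:Add1,r2:-3,r3:6
cycle 10: - // r0:Mul1,r1:Add1,r2:-3,r3:6
cycle 11: CDB Mul1=99 // r0:99,r1:Add1,r2:-3,r3:6
cycle 12: - // r0:99,r1:Add1,r2:-3,r3:6
cycle 13: - // r0:99,r1:Add1,r2:-3,r3:6
cycle 14: CDB Add1=116 // r0:99,r1:116,r2:-3,r3:6

STATUS = VALUE 116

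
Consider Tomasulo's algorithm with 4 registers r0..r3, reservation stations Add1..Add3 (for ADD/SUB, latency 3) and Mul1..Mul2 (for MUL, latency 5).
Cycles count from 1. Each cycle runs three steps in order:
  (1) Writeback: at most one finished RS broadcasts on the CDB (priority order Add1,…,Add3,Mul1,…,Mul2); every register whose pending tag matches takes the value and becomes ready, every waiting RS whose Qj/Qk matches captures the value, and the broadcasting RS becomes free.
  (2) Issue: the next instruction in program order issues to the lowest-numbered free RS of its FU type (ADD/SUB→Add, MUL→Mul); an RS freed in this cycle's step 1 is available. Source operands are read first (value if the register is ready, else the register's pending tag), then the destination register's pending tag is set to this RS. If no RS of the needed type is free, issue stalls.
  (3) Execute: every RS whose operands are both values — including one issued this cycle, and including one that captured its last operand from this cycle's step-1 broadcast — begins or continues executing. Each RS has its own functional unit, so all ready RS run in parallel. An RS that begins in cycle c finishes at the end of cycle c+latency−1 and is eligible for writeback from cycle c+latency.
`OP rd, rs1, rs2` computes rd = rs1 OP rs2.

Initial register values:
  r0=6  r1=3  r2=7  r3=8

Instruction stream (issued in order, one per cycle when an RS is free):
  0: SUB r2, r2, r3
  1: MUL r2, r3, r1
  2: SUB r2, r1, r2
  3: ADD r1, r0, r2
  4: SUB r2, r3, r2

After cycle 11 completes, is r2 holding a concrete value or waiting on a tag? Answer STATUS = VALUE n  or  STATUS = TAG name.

  c1: issue SUB r2<-Add1  regs: r0:6,r1:3,r2:Add1,r3:8
  c2: issue MUL r2<-Mul1  regs: r0:6,r1:3,r2:Mul1,r3:8
  c3: issue SUB r2<-Add2  regs: r0:6,r1:3,r2:Add2,r3:8
  c4: CDB Add1=-1; issue ADD r1<-Add1  regs: r0:6,r1:Add1,r2:Add2,r3:8
  c5: issue SUB r2<-Add3  regs: r0:6,r1:Add1,r2:Add3,r3:8
  c6: -  regs: r0:6,r1:Add1,r2:Add3,r3:8
  c7: CDB Mul1=24  regs: r0:6,r1:Add1,r2:Add3,r3:8
  c8: -  regs: r0:6,r1:Add1,r2:Add3,r3:8
  c9: -  regs: r0:6,r1:Add1,r2:Add3,r3:8
  c10: CDB Add2=-21  regs: r0:6,r1:Add1,r2:Add3,r3:8
  c11: -  regs: r0:6,r1:Add1,r2:Add3,r3:8

STATUS = TAG Add3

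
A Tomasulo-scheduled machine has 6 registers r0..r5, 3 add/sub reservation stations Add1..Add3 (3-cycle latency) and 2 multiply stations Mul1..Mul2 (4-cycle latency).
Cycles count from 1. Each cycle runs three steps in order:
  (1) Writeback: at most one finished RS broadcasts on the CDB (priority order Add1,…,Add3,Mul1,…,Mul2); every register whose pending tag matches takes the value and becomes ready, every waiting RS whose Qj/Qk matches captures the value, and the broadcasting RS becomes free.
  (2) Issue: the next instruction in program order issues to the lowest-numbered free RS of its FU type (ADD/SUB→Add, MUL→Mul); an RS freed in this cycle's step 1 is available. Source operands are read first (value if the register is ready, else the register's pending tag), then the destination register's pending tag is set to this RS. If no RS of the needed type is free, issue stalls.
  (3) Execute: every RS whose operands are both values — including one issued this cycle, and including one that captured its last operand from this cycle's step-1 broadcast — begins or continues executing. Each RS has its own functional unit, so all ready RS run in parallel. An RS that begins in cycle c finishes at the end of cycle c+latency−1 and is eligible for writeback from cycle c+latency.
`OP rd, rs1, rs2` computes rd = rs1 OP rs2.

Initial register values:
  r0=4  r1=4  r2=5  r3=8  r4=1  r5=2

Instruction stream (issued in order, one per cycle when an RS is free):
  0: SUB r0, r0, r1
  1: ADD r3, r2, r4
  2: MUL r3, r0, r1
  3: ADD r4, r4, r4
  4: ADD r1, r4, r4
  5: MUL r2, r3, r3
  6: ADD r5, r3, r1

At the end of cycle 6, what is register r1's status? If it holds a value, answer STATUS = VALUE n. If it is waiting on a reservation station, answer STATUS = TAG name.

STATUS = TAG Add2

c1: issue SUB r0<-Add1 | r0:Add1,r1:4,r2:5,r3:8,r4:1,r5:2
c2: issue ADD r3<-Add2 | r0:Add1,r1:4,r2:5,r3:Add2,r4:1,r5:2
c3: issue MUL r3<-Mul1 | r0:Add1,r1:4,r2:5,r3:Mul1,r4:1,r5:2
c4: CDB Add1=0; issue ADD r4<-Add1 | r0:0,r1:4,r2:5,r3:Mul1,r4:Add1,r5:2
c5: CDB Add2=6; issue ADD r1<-Add2 | r0:0,r1:Add2,r2:5,r3:Mul1,r4:Add1,r5:2
c6: issue MUL r2<-Mul2 | r0:0,r1:Add2,r2:Mul2,r3:Mul1,r4:Add1,r5:2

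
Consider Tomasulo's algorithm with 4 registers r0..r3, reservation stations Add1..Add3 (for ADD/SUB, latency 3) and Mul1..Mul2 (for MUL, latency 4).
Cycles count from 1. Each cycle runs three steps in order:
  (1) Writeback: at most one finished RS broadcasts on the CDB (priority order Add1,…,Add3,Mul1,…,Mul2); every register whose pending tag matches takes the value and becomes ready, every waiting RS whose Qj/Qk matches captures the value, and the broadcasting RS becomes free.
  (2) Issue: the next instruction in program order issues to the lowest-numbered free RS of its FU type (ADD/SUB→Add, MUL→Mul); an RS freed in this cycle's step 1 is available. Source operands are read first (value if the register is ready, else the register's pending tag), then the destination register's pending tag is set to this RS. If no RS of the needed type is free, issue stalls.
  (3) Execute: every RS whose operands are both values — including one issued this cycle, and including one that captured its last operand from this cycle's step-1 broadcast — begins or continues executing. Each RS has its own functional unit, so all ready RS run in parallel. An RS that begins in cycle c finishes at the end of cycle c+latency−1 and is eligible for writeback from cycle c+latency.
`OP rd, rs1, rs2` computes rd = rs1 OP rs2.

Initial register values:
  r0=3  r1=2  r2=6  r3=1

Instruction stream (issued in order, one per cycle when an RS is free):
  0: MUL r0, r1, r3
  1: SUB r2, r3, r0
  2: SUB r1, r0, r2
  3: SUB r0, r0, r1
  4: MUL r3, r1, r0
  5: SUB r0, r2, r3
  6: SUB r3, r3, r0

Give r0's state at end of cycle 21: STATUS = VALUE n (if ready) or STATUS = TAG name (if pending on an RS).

c1: issue MUL r0<-Mul1 | r0:Mul1,r1:2,r2:6,r3:1
c2: issue SUB r2<-Add1 | r0:Mul1,r1:2,r2:Add1,r3:1
c3: issue SUB r1<-Add2 | r0:Mul1,r1:Add2,r2:Add1,r3:1
c4: issue SUB r0<-Add3 | r0:Add3,r1:Add2,r2:Add1,r3:1
c5: CDB Mul1=2; issue MUL r3<-Mul1 | r0:Add3,r1:Add2,r2:Add1,r3:Mul1
c6: stall | r0:Add3,r1:Add2,r2:Add1,r3:Mul1
c7: stall | r0:Add3,r1:Add2,r2:Add1,r3:Mul1
c8: CDB Add1=-1; issue SUB r0<-Add1 | r0:Add1,r1:Add2,r2:-1,r3:Mul1
c9: stall | r0:Add1,r1:Add2,r2:-1,r3:Mul1
c10: stall | r0:Add1,r1:Add2,r2:-1,r3:Mul1
c11: CDB Add2=3; issue SUB r3<-Add2 | r0:Add1,r1:3,r2:-1,r3:Add2
c12: - | r0:Add1,r1:3,r2:-1,r3:Add2
c13: - | r0:Add1,r1:3,r2:-1,r3:Add2
c14: CDB Add3=-1 | r0:Add1,r1:3,r2:-1,r3:Add2
c15: - | r0:Add1,r1:3,r2:-1,r3:Add2
c16: - | r0:Add1,r1:3,r2:-1,r3:Add2
c17: - | r0:Add1,r1:3,r2:-1,r3:Add2
c18: CDB Mul1=-3 | r0:Add1,r1:3,r2:-1,r3:Add2
c19: - | r0:Add1,r1:3,r2:-1,r3:Add2
c20: - | r0:Add1,r1:3,r2:-1,r3:Add2
c21: CDB Add1=2 | r0:2,r1:3,r2:-1,r3:Add2

STATUS = VALUE 2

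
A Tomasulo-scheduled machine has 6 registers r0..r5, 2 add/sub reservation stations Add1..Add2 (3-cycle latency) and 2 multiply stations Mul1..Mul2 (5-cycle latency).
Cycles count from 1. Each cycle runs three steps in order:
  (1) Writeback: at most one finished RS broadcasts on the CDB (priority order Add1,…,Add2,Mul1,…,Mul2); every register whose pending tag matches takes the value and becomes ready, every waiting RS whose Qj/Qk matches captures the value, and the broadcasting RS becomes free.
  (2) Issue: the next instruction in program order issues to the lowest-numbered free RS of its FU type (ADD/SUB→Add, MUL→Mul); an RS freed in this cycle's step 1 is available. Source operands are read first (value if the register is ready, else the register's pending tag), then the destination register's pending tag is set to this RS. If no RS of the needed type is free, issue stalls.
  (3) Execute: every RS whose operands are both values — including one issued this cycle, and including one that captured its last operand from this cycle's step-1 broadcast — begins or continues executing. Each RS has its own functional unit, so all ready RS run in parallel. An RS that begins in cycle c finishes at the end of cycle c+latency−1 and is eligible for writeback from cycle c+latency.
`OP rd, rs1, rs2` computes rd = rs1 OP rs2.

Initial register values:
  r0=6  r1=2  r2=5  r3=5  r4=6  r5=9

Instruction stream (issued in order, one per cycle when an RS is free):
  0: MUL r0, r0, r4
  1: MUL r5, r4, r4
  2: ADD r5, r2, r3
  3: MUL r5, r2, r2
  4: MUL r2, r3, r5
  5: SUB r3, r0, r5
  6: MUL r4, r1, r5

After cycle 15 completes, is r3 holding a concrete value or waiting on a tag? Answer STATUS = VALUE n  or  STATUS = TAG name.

STATUS = VALUE 11

  c1: issue MUL r0<-Mul1  regs: r0:Mul1,r1:2,r2:5,r3:5,r4:6,r5:9
  c2: issue MUL r5<-Mul2  regs: r0:Mul1,r1:2,r2:5,r3:5,r4:6,r5:Mul2
  c3: issue ADD r5<-Add1  regs: r0:Mul1,r1:2,r2:5,r3:5,r4:6,r5:Add1
  c4: stall  regs: r0:Mul1,r1:2,r2:5,r3:5,r4:6,r5:Add1
  c5: stall  regs: r0:Mul1,r1:2,r2:5,r3:5,r4:6,r5:Add1
  c6: CDB Add1=10; stall  regs: r0:Mul1,r1:2,r2:5,r3:5,r4:6,r5:10
  c7: CDB Mul1=36; issue MUL r5<-Mul1  regs: r0:36,r1:2,r2:5,r3:5,r4:6,r5:Mul1
  c8: CDB Mul2=36; issue MUL r2<-Mul2  regs: r0:36,r1:2,r2:Mul2,r3:5,r4:6,r5:Mul1
  c9: issue SUB r3<-Add1  regs: r0:36,r1:2,r2:Mul2,r3:Add1,r4:6,r5:Mul1
  c10: stall  regs: r0:36,r1:2,r2:Mul2,r3:Add1,r4:6,r5:Mul1
  c11: stall  regs: r0:36,r1:2,r2:Mul2,r3:Add1,r4:6,r5:Mul1
  c12: CDB Mul1=25; issue MUL r4<-Mul1  regs: r0:36,r1:2,r2:Mul2,r3:Add1,r4:Mul1,r5:25
  c13: -  regs: r0:36,r1:2,r2:Mul2,r3:Add1,r4:Mul1,r5:25
  c14: -  regs: r0:36,r1:2,r2:Mul2,r3:Add1,r4:Mul1,r5:25
  c15: CDB Add1=11  regs: r0:36,r1:2,r2:Mul2,r3:11,r4:Mul1,r5:25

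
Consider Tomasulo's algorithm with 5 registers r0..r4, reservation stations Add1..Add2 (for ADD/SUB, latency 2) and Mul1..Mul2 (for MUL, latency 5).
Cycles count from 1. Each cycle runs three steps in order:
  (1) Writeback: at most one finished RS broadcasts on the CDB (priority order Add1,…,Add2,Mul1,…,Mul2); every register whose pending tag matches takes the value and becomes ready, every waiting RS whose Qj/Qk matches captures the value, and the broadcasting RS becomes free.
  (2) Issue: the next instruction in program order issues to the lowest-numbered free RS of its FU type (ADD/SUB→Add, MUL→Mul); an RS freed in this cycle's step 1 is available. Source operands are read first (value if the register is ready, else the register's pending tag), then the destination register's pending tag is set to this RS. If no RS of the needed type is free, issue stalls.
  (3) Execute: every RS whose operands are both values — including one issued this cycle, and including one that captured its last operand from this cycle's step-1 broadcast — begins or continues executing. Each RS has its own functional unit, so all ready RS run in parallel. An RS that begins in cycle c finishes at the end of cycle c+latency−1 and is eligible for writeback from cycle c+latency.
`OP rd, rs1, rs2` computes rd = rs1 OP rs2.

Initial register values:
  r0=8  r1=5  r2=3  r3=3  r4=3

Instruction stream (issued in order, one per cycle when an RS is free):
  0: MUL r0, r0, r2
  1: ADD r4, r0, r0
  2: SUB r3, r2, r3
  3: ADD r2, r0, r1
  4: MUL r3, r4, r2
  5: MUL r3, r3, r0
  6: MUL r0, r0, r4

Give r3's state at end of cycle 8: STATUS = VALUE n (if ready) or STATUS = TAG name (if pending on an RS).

STATUS = TAG Mul2

c1: issue MUL r0<-Mul1 | r0:Mul1,r1:5,r2:3,r3:3,r4:3
c2: issue ADD r4<-Add1 | r0:Mul1,r1:5,r2:3,r3:3,r4:Add1
c3: issue SUB r3<-Add2 | r0:Mul1,r1:5,r2:3,r3:Add2,r4:Add1
c4: stall | r0:Mul1,r1:5,r2:3,r3:Add2,r4:Add1
c5: CDB Add2=0; issue ADD r2<-Add2 | r0:Mul1,r1:5,r2:Add2,r3:0,r4:Add1
c6: CDB Mul1=24; issue MUL r3<-Mul1 | r0:24,r1:5,r2:Add2,r3:Mul1,r4:Add1
c7: issue MUL r3<-Mul2 | r0:24,r1:5,r2:Add2,r3:Mul2,r4:Add1
c8: CDB Add1=48; stall | r0:24,r1:5,r2:Add2,r3:Mul2,r4:48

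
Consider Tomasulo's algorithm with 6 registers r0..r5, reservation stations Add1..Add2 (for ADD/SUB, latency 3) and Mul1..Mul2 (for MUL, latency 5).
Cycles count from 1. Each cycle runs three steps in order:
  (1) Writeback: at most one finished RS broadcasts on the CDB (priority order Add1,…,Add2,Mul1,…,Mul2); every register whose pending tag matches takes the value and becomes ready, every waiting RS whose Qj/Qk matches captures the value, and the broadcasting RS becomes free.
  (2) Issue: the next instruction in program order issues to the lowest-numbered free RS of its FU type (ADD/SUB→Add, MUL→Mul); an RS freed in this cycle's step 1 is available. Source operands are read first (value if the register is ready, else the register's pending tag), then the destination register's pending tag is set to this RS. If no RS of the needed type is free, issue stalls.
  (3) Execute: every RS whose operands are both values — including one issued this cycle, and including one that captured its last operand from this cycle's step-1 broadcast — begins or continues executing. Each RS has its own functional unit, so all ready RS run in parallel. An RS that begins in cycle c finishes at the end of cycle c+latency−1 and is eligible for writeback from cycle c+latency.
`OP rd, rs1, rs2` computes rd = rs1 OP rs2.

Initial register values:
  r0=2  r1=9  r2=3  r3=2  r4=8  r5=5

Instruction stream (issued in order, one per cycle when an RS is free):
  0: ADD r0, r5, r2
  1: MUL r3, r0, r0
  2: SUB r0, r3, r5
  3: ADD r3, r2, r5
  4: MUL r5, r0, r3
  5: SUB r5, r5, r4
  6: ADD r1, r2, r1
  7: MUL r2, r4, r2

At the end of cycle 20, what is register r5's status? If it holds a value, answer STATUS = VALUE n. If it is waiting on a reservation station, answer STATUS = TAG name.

cycle 1: issue ADD r0<-Add1 // r0:Add1,r1:9,r2:3,r3:2,r4:8,r5:5
cycle 2: issue MUL r3<-Mul1 // r0:Add1,r1:9,r2:3,r3:Mul1,r4:8,r5:5
cycle 3: issue SUB r0<-Add2 // r0:Add2,r1:9,r2:3,r3:Mul1,r4:8,r5:5
cycle 4: CDB Add1=8; issue ADD r3<-Add1 // r0:Add2,r1:9,r2:3,r3:Add1,r4:8,r5:5
cycle 5: issue MUL r5<-Mul2 // r0:Add2,r1:9,r2:3,r3:Add1,r4:8,r5:Mul2
cycle 6: stall // r0:Add2,r1:9,r2:3,r3:Add1,r4:8,r5:Mul2
cycle 7: CDB Add1=8; issue SUB r5<-Add1 // r0:Add2,r1:9,r2:3,r3:8,r4:8,r5:Add1
cycle 8: stall // r0:Add2,r1:9,r2:3,r3:8,r4:8,r5:Add1
cycle 9: CDB Mul1=64; stall // r0:Add2,r1:9,r2:3,r3:8,r4:8,r5:Add1
cycle 10: stall // r0:Add2,r1:9,r2:3,r3:8,r4:8,r5:Add1
cycle 11: stall // r0:Add2,r1:9,r2:3,r3:8,r4:8,r5:Add1
cycle 12: CDB Add2=59; issue ADD r1<-Add2 // r0:59,r1:Add2,r2:3,r3:8,r4:8,r5:Add1
cycle 13: issue MUL r2<-Mul1 // r0:59,r1:Add2,r2:Mul1,r3:8,r4:8,r5:Add1
cycle 14: - // r0:59,r1:Add2,r2:Mul1,r3:8,r4:8,r5:Add1
cycle 15: CDB Add2=12 // r0:59,r1:12,r2:Mul1,r3:8,r4:8,r5:Add1
cycle 16: - // r0:59,r1:12,r2:Mul1,r3:8,r4:8,r5:Add1
cycle 17: CDB Mul2=472 // r0:59,r1:12,r2:Mul1,r3:8,r4:8,r5:Add1
cycle 18: CDB Mul1=24 // r0:59,r1:12,r2:24,r3:8,r4:8,r5:Add1
cycle 19: - // r0:59,r1:12,r2:24,r3:8,r4:8,r5:Add1
cycle 20: CDB Add1=464 // r0:59,r1:12,r2:24,r3:8,r4:8,r5:464

STATUS = VALUE 464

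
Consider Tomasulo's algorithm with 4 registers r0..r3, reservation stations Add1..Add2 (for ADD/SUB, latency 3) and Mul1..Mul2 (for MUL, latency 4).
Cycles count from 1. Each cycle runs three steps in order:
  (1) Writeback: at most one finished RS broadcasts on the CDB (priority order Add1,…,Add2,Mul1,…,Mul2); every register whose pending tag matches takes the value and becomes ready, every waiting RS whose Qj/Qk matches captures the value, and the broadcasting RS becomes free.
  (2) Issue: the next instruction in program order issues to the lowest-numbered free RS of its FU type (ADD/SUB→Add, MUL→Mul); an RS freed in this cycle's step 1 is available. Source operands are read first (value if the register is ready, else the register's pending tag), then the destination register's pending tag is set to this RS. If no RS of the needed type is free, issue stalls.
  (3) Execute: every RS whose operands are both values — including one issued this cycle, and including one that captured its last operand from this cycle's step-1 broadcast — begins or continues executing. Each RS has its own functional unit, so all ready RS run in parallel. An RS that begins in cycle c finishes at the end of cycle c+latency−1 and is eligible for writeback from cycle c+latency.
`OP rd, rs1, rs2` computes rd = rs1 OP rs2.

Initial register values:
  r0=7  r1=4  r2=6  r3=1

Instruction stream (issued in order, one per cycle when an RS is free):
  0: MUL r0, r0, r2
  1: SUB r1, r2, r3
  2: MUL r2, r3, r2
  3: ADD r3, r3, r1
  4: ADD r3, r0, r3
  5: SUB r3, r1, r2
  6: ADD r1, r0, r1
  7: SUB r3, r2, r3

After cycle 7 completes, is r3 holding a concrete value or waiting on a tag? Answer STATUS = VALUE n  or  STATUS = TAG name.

c1: issue MUL r0<-Mul1 | r0:Mul1,r1:4,r2:6,r3:1
c2: issue SUB r1<-Add1 | r0:Mul1,r1:Add1,r2:6,r3:1
c3: issue MUL r2<-Mul2 | r0:Mul1,r1:Add1,r2:Mul2,r3:1
c4: issue ADD r3<-Add2 | r0:Mul1,r1:Add1,r2:Mul2,r3:Add2
c5: CDB Add1=5; issue ADD r3<-Add1 | r0:Mul1,r1:5,r2:Mul2,r3:Add1
c6: CDB Mul1=42; stall | r0:42,r1:5,r2:Mul2,r3:Add1
c7: CDB Mul2=6; stall | r0:42,r1:5,r2:6,r3:Add1

STATUS = TAG Add1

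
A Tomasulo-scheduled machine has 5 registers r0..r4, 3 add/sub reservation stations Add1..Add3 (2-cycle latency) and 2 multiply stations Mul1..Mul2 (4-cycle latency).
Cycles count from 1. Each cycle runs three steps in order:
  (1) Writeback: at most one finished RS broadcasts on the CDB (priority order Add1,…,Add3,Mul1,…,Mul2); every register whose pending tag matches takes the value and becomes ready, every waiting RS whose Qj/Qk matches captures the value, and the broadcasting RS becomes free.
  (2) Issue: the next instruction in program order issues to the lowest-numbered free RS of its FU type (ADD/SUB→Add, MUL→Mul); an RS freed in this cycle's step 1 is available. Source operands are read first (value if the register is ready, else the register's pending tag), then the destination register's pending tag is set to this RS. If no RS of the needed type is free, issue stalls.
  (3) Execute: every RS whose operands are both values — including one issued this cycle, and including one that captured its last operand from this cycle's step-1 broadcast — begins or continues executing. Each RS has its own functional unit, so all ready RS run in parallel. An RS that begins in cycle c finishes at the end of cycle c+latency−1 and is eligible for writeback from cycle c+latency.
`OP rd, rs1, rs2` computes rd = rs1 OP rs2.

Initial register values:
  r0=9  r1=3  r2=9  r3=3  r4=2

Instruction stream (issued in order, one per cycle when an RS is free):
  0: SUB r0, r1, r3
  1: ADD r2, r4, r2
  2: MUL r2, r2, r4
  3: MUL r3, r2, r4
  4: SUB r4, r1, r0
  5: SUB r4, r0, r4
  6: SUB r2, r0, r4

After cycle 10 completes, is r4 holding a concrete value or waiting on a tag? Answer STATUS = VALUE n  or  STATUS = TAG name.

cycle 1: issue SUB r0<-Add1 // r0:Add1,r1:3,r2:9,r3:3,r4:2
cycle 2: issue ADD r2<-Add2 // r0:Add1,r1:3,r2:Add2,r3:3,r4:2
cycle 3: CDB Add1=0; issue MUL r2<-Mul1 // r0:0,r1:3,r2:Mul1,r3:3,r4:2
cycle 4: CDB Add2=11; issue MUL r3<-Mul2 // r0:0,r1:3,r2:Mul1,r3:Mul2,r4:2
cycle 5: issue SUB r4<-Add1 // r0:0,r1:3,r2:Mul1,r3:Mul2,r4:Add1
cycle 6: issue SUB r4<-Add2 // r0:0,r1:3,r2:Mul1,r3:Mul2,r4:Add2
cycle 7: CDB Add1=3; issue SUB r2<-Add1 // r0:0,r1:3,r2:Add1,r3:Mul2,r4:Add2
cycle 8: CDB Mul1=22 // r0:0,r1:3,r2:Add1,r3:Mul2,r4:Add2
cycle 9: CDB Add2=-3 // r0:0,r1:3,r2:Add1,r3:Mul2,r4:-3
cycle 10: - // r0:0,r1:3,r2:Add1,r3:Mul2,r4:-3

STATUS = VALUE -3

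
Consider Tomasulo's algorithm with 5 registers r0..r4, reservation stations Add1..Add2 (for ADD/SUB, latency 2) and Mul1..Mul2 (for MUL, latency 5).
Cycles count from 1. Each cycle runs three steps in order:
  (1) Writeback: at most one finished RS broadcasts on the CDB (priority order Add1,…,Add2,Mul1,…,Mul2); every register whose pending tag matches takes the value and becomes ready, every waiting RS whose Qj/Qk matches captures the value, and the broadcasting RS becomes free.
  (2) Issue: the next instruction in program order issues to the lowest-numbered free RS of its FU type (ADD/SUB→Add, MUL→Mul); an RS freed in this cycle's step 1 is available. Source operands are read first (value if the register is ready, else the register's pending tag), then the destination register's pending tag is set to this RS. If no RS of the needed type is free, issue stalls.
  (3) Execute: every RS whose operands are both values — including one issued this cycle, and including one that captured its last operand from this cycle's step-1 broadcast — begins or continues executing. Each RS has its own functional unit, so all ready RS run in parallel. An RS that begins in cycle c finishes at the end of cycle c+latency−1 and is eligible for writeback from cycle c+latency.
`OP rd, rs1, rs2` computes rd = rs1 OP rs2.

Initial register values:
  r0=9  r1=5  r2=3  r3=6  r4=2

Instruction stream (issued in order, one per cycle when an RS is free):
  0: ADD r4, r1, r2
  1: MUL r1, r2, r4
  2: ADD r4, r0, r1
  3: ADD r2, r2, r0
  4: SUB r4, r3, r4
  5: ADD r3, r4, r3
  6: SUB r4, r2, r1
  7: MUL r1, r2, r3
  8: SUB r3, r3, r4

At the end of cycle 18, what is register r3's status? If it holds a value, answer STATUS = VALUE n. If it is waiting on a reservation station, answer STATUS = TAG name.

STATUS = VALUE -9

cycle 1: issue ADD r4<-Add1 // r0:9,r1:5,r2:3,r3:6,r4:Add1
cycle 2: issue MUL r1<-Mul1 // r0:9,r1:Mul1,r2:3,r3:6,r4:Add1
cycle 3: CDB Add1=8; issue ADD r4<-Add1 // r0:9,r1:Mul1,r2:3,r3:6,r4:Add1
cycle 4: issue ADD r2<-Add2 // r0:9,r1:Mul1,r2:Add2,r3:6,r4:Add1
cycle 5: stall // r0:9,r1:Mul1,r2:Add2,r3:6,r4:Add1
cycle 6: CDB Add2=12; issue SUB r4<-Add2 // r0:9,r1:Mul1,r2:12,r3:6,r4:Add2
cycle 7: stall // r0:9,r1:Mul1,r2:12,r3:6,r4:Add2
cycle 8: CDB Mul1=24; stall // r0:9,r1:24,r2:12,r3:6,r4:Add2
cycle 9: stall // r0:9,r1:24,r2:12,r3:6,r4:Add2
cycle 10: CDB Add1=33; issue ADD r3<-Add1 // r0:9,r1:24,r2:12,r3:Add1,r4:Add2
cycle 11: stall // r0:9,r1:24,r2:12,r3:Add1,r4:Add2
cycle 12: CDB Add2=-27; issue SUB r4<-Add2 // r0:9,r1:24,r2:12,r3:Add1,r4:Add2
cycle 13: issue MUL r1<-Mul1 // r0:9,r1:Mul1,r2:12,r3:Add1,r4:Add2
cycle 14: CDB Add1=-21; issue SUB r3<-Add1 // r0:9,r1:Mul1,r2:12,r3:Add1,r4:Add2
cycle 15: CDB Add2=-12 // r0:9,r1:Mul1,r2:12,r3:Add1,r4:-12
cycle 16: - // r0:9,r1:Mul1,r2:12,r3:Add1,r4:-12
cycle 17: CDB Add1=-9 // r0:9,r1:Mul1,r2:12,r3:-9,r4:-12
cycle 18: - // r0:9,r1:Mul1,r2:12,r3:-9,r4:-12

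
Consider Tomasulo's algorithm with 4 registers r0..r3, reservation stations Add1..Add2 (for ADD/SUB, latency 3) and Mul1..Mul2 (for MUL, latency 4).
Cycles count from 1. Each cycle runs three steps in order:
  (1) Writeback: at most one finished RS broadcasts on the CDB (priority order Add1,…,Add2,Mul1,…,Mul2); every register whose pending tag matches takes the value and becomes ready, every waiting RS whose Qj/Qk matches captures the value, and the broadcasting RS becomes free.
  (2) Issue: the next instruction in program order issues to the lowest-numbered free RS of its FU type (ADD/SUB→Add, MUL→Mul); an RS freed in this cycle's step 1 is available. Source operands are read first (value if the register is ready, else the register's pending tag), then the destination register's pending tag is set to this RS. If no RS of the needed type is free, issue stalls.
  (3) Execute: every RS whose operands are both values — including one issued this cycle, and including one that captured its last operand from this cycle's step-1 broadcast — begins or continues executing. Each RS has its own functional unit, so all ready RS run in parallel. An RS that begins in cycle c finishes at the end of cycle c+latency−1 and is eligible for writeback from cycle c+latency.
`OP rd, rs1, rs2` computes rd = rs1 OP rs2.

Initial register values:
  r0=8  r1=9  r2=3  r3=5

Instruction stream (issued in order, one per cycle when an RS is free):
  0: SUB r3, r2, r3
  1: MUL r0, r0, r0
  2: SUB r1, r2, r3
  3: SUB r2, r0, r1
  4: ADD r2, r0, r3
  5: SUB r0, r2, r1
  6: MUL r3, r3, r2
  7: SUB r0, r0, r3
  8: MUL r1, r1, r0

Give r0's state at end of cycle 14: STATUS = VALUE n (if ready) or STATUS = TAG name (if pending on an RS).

STATUS = TAG Add2

  c1: issue SUB r3<-Add1  regs: r0:8,r1:9,r2:3,r3:Add1
  c2: issue MUL r0<-Mul1  regs: r0:Mul1,r1:9,r2:3,r3:Add1
  c3: issue SUB r1<-Add2  regs: r0:Mul1,r1:Add2,r2:3,r3:Add1
  c4: CDB Add1=-2; issue SUB r2<-Add1  regs: r0:Mul1,r1:Add2,r2:Add1,r3:-2
  c5: stall  regs: r0:Mul1,r1:Add2,r2:Add1,r3:-2
  c6: CDB Mul1=64; stall  regs: r0:64,r1:Add2,r2:Add1,r3:-2
  c7: CDB Add2=5; issue ADD r2<-Add2  regs: r0:64,r1:5,r2:Add2,r3:-2
  c8: stall  regs: r0:64,r1:5,r2:Add2,r3:-2
  c9: stall  regs: r0:64,r1:5,r2:Add2,r3:-2
  c10: CDB Add1=59; issue SUB r0<-Add1  regs: r0:Add1,r1:5,r2:Add2,r3:-2
  c11: CDB Add2=62; issue MUL r3<-Mul1  regs: r0:Add1,r1:5,r2:62,r3:Mul1
  c12: issue SUB r0<-Add2  regs: r0:Add2,r1:5,r2:62,r3:Mul1
  c13: issue MUL r1<-Mul2  regs: r0:Add2,r1:Mul2,r2:62,r3:Mul1
  c14: CDB Add1=57  regs: r0:Add2,r1:Mul2,r2:62,r3:Mul1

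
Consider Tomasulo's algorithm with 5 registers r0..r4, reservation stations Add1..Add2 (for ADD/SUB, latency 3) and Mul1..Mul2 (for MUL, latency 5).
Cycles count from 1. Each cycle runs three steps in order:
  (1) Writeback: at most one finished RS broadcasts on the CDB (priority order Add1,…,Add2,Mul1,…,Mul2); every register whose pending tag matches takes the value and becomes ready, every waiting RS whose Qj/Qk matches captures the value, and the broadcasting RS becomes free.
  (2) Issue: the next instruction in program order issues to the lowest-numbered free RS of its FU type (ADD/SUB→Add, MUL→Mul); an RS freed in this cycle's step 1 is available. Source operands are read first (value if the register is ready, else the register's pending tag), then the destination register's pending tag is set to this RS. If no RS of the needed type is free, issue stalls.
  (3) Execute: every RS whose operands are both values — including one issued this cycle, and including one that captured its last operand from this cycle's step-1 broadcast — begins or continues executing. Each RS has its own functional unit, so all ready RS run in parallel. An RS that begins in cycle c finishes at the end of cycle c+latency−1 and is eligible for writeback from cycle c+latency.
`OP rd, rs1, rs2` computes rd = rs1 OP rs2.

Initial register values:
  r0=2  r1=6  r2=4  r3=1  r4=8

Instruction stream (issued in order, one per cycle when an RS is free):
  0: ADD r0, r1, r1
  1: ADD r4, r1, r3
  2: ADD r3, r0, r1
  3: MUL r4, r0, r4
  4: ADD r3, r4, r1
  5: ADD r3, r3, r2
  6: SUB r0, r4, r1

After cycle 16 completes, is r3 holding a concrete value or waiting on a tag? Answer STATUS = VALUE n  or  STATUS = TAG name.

  c1: issue ADD r0<-Add1  regs: r0:Add1,r1:6,r2:4,r3:1,r4:8
  c2: issue ADD r4<-Add2  regs: r0:Add1,r1:6,r2:4,r3:1,r4:Add2
  c3: stall  regs: r0:Add1,r1:6,r2:4,r3:1,r4:Add2
  c4: CDB Add1=12; issue ADD r3<-Add1  regs: r0:12,r1:6,r2:4,r3:Add1,r4:Add2
  c5: CDB Add2=7; issue MUL r4<-Mul1  regs: r0:12,r1:6,r2:4,r3:Add1,r4:Mul1
  c6: issue ADD r3<-Add2  regs: r0:12,r1:6,r2:4,r3:Add2,r4:Mul1
  c7: CDB Add1=18; issue ADD r3<-Add1  regs: r0:12,r1:6,r2:4,r3:Add1,r4:Mul1
  c8: stall  regs: r0:12,r1:6,r2:4,r3:Add1,r4:Mul1
  c9: stall  regs: r0:12,r1:6,r2:4,r3:Add1,r4:Mul1
  c10: CDB Mul1=84; stall  regs: r0:12,r1:6,r2:4,r3:Add1,r4:84
  c11: stall  regs: r0:12,r1:6,r2:4,r3:Add1,r4:84
  c12: stall  regs: r0:12,r1:6,r2:4,r3:Add1,r4:84
  c13: CDB Add2=90; issue SUB r0<-Add2  regs: r0:Add2,r1:6,r2:4,r3:Add1,r4:84
  c14: -  regs: r0:Add2,r1:6,r2:4,r3:Add1,r4:84
  c15: -  regs: r0:Add2,r1:6,r2:4,r3:Add1,r4:84
  c16: CDB Add1=94  regs: r0:Add2,r1:6,r2:4,r3:94,r4:84

STATUS = VALUE 94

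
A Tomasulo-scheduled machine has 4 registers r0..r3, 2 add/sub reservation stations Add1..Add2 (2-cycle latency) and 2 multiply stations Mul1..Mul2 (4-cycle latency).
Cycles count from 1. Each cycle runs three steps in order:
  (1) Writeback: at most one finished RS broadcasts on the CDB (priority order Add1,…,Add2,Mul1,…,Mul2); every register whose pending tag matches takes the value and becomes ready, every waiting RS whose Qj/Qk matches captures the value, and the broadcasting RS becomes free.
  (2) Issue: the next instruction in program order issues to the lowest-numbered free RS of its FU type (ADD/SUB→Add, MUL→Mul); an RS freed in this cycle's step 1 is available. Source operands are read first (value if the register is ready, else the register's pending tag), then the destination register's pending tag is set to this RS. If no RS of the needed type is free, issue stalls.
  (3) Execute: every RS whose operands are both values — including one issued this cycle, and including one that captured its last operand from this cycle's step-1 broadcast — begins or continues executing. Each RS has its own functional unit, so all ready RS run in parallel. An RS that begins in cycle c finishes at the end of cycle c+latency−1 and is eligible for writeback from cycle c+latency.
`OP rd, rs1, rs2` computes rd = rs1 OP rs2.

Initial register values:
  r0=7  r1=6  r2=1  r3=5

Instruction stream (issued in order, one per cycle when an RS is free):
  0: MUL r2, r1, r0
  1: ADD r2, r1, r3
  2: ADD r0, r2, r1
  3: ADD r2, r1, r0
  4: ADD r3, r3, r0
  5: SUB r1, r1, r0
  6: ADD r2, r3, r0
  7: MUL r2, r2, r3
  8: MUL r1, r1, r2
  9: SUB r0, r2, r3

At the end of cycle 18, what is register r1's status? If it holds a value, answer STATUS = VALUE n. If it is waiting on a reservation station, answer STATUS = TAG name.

cycle 1: issue MUL r2<-Mul1 // r0:7,r1:6,r2:Mul1,r3:5
cycle 2: issue ADD r2<-Add1 // r0:7,r1:6,r2:Add1,r3:5
cycle 3: issue ADD r0<-Add2 // r0:Add2,r1:6,r2:Add1,r3:5
cycle 4: CDB Add1=11; issue ADD r2<-Add1 // r0:Add2,r1:6,r2:Add1,r3:5
cycle 5: CDB Mul1=42; stall // r0:Add2,r1:6,r2:Add1,r3:5
cycle 6: CDB Add2=17; issue ADD r3<-Add2 // r0:17,r1:6,r2:Add1,r3:Add2
cycle 7: stall // r0:17,r1:6,r2:Add1,r3:Add2
cycle 8: CDB Add1=23; issue SUB r1<-Add1 // r0:17,r1:Add1,r2:23,r3:Add2
cycle 9: CDB Add2=22; issue ADD r2<-Add2 // r0:17,r1:Add1,r2:Add2,r3:22
cycle 10: CDB Add1=-11; issue MUL r2<-Mul1 // r0:17,r1:-11,r2:Mul1,r3:22
cycle 11: CDB Add2=39; issue MUL r1<-Mul2 // r0:17,r1:Mul2,r2:Mul1,r3:22
cycle 12: issue SUB r0<-Add1 // r0:Add1,r1:Mul2,r2:Mul1,r3:22
cycle 13: - // r0:Add1,r1:Mul2,r2:Mul1,r3:22
cycle 14: - // r0:Add1,r1:Mul2,r2:Mul1,r3:22
cycle 15: CDB Mul1=858 // r0:Add1,r1:Mul2,r2:858,r3:22
cycle 16: - // r0:Add1,r1:Mul2,r2:858,r3:22
cycle 17: CDB Add1=836 // r0:836,r1:Mul2,r2:858,r3:22
cycle 18: - // r0:836,r1:Mul2,r2:858,r3:22

STATUS = TAG Mul2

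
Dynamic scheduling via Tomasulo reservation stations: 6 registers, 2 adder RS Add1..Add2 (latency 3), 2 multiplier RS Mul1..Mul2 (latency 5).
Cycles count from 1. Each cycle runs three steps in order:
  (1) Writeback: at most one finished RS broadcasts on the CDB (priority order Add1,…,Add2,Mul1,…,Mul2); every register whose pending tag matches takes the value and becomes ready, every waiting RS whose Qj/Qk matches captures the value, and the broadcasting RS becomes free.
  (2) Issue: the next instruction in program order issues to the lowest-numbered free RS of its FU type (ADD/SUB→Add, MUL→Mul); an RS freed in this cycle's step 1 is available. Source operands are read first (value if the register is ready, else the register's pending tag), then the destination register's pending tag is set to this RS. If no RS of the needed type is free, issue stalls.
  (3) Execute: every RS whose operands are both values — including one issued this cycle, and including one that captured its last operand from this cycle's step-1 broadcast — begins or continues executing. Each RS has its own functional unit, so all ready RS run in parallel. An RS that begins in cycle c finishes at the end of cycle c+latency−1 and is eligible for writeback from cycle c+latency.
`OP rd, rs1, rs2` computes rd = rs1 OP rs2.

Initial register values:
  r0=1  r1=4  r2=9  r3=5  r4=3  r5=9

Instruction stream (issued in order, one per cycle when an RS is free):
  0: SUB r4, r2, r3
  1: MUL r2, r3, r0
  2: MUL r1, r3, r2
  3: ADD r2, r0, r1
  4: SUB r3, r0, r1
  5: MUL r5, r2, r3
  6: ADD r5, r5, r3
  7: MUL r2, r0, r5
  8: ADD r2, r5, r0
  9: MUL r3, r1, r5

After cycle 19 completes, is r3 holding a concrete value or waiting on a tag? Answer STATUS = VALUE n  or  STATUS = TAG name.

STATUS = VALUE -24

cycle 1: issue SUB r4<-Add1 // r0:1,r1:4,r2:9,r3:5,r4:Add1,r5:9
cycle 2: issue MUL r2<-Mul1 // r0:1,r1:4,r2:Mul1,r3:5,r4:Add1,r5:9
cycle 3: issue MUL r1<-Mul2 // r0:1,r1:Mul2,r2:Mul1,r3:5,r4:Add1,r5:9
cycle 4: CDB Add1=4; issue ADD r2<-Add1 // r0:1,r1:Mul2,r2:Add1,r3:5,r4:4,r5:9
cycle 5: issue SUB r3<-Add2 // r0:1,r1:Mul2,r2:Add1,r3:Add2,r4:4,r5:9
cycle 6: stall // r0:1,r1:Mul2,r2:Add1,r3:Add2,r4:4,r5:9
cycle 7: CDB Mul1=5; issue MUL r5<-Mul1 // r0:1,r1:Mul2,r2:Add1,r3:Add2,r4:4,r5:Mul1
cycle 8: stall // r0:1,r1:Mul2,r2:Add1,r3:Add2,r4:4,r5:Mul1
cycle 9: stall // r0:1,r1:Mul2,r2:Add1,r3:Add2,r4:4,r5:Mul1
cycle 10: stall // r0:1,r1:Mul2,r2:Add1,r3:Add2,r4:4,r5:Mul1
cycle 11: stall // r0:1,r1:Mul2,r2:Add1,r3:Add2,r4:4,r5:Mul1
cycle 12: CDB Mul2=25; stall // r0:1,r1:25,r2:Add1,r3:Add2,r4:4,r5:Mul1
cycle 13: stall // r0:1,r1:25,r2:Add1,r3:Add2,r4:4,r5:Mul1
cycle 14: stall // r0:1,r1:25,r2:Add1,r3:Add2,r4:4,r5:Mul1
cycle 15: CDB Add1=26; issue ADD r5<-Add1 // r0:1,r1:25,r2:26,r3:Add2,r4:4,r5:Add1
cycle 16: CDB Add2=-24; issue MUL r2<-Mul2 // r0:1,r1:25,r2:Mul2,r3:-24,r4:4,r5:Add1
cycle 17: issue ADD r2<-Add2 // r0:1,r1:25,r2:Add2,r3:-24,r4:4,r5:Add1
cycle 18: stall // r0:1,r1:25,r2:Add2,r3:-24,r4:4,r5:Add1
cycle 19: stall // r0:1,r1:25,r2:Add2,r3:-24,r4:4,r5:Add1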